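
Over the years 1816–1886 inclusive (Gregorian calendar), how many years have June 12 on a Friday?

Track June 12's weekday year by year (advancing +1, or +2 across a Feb 29):
  1816: Wed  1817: Thu (+1)  1818: Fri (+1) ✓  1819: Sat (+1)  1820: Mon (+2)
  1821: Tue (+1)  1822: Wed (+1)  1823: Thu (+1)  1824: Sat (+2)  1825: Sun (+1)
  1826: Mon (+1)  1827: Tue (+1)  1828: Thu (+2)  1829: Fri (+1) ✓  … (43 more years) …
  1873: Thu (+1)  1874: Fri (+1) ✓  1875: Sat (+1)  1876: Mon (+2)  1877: Tue (+1)
  1878: Wed (+1)  1879: Thu (+1)  1880: Sat (+2)  1881: Sun (+1)  1882: Mon (+1)
  1883: Tue (+1)  1884: Thu (+2)  1885: Fri (+1) ✓  1886: Sat (+1)
Friday years: 1818, 1829, 1835, 1840, 1846, 1857, 1863, 1868, 1874, 1885 — 10 in total.

10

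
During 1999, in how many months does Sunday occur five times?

4

A month of length L has five Sundays iff its first Sunday is on day ≤ L−28 (so day 1–3 in a 31-day month, 1–2 in a 30-day month, day 1 in a leap February).
Checking each month of 1999: Jan starts Fri (31d) ✓; Feb starts Mon (28d); Mar starts Mon (31d); Apr starts Thu (30d); May starts Sat (31d) ✓; Jun starts Tue (30d); Jul starts Thu (31d); Aug starts Sun (31d) ✓; Sep starts Wed (30d); Oct starts Fri (31d) ✓; Nov starts Mon (30d); Dec starts Wed (31d).
Five-Sunday months: January, May, August, October → 4.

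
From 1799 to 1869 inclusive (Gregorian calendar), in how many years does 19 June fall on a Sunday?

10

Track 19 June's weekday year by year (advancing +1, or +2 across a Feb 29):
  1799: Wed  1800: Thu (+1)  1801: Fri (+1)  1802: Sat (+1)  1803: Sun (+1) ✓
  1804: Tue (+2)  1805: Wed (+1)  1806: Thu (+1)  1807: Fri (+1)  1808: Sun (+2) ✓
  1809: Mon (+1)  1810: Tue (+1)  1811: Wed (+1)  1812: Fri (+2)  … (43 more years) …
  1856: Thu (+2)  1857: Fri (+1)  1858: Sat (+1)  1859: Sun (+1) ✓  1860: Tue (+2)
  1861: Wed (+1)  1862: Thu (+1)  1863: Fri (+1)  1864: Sun (+2) ✓  1865: Mon (+1)
  1866: Tue (+1)  1867: Wed (+1)  1868: Fri (+2)  1869: Sat (+1)
Sunday years: 1803, 1808, 1814, 1825, 1831, 1836, 1842, 1853, 1859, 1864 — 10 in total.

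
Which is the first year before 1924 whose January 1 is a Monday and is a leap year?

Jan 1 advances by 2 weekdays after a leap year and by 1 after a common year.
1924: Jan 1 is Tuesday (leap).
1923: Monday
1922: Sunday
1921: Saturday
1920: Thursday (leap)
1919: Wednesday
1918: Tuesday
1917: Monday
1916: Saturday (leap)
1915: Friday
1914: Thursday
1913: Wednesday
1912: Monday (leap)
1912 begins on a Monday and is a leap year.

1912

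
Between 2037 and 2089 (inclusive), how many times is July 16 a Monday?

Track July 16's weekday year by year (advancing +1, or +2 across a Feb 29):
  2037: Thu  2038: Fri (+1)  2039: Sat (+1)  2040: Mon (+2) ✓  2041: Tue (+1)
  2042: Wed (+1)  2043: Thu (+1)  2044: Sat (+2)  2045: Sun (+1)  2046: Mon (+1) ✓
  2047: Tue (+1)  2048: Thu (+2)  2049: Fri (+1)  2050: Sat (+1)  … (25 more years) …
  2076: Thu (+2)  2077: Fri (+1)  2078: Sat (+1)  2079: Sun (+1)  2080: Tue (+2)
  2081: Wed (+1)  2082: Thu (+1)  2083: Fri (+1)  2084: Sun (+2)  2085: Mon (+1) ✓
  2086: Tue (+1)  2087: Wed (+1)  2088: Fri (+2)  2089: Sat (+1)
Monday years: 2040, 2046, 2057, 2063, 2068, 2074, 2085 — 7 in total.

7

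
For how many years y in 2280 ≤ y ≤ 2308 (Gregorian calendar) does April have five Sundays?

April has 30 days; it has five Sundays when Sunday falls among the first (month-length − 28) days — i.e. when April 1 is one of Sunday/Saturday.
April 1 by year: 2280:Thu 2281:Fri 2282:Sat✓ 2283:Sun✓ 2284:Tue 2285:Wed 2286:Thu 2287:Fri 2288:Sun✓ 2289:Mon 2290:Tue 2291:Wed 2292:Fri 2293:Sat✓ 2294:Sun✓ 2295:Mon 2296:Wed 2297:Thu 2298:Fri 2299:Sat✓ 2300:Sun✓ 2301:Mon 2302:Tue 2303:Wed 2304:Fri 2305:Sat✓ 2306:Sun✓ 2307:Mon 2308:Wed
Years with five Sundays: 2282, 2283, 2288, 2293, 2294, 2299, 2300, 2305, 2306 → 9.

9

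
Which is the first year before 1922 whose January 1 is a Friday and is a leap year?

Jan 1 advances by 2 weekdays after a leap year and by 1 after a common year.
1922: Jan 1 is Sunday.
1921: Saturday
1920: Thursday (leap)
1919: Wednesday
1918: Tuesday
1917: Monday
1916: Saturday (leap)
1915: Friday
1914: Thursday
1913: Wednesday
1912: Monday (leap)
1911: Sunday
1910: Saturday
1909: Friday
1908: Wednesday (leap)
1907: Tuesday
1906: Monday
1905: Sunday
1904: Friday (leap)
1904 begins on a Friday and is a leap year.

1904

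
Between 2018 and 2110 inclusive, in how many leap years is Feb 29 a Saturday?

Leap years in 2018–2110: 22 of them.
Feb 29 weekday advances by 5 (mod 7) from one leap year to the next four years later (or differs when a century non-leap intervenes).
Leap-day weekdays: 2020:Sat✓ 2024:Thu 2028:Tue 2032:Sun 2036:Fri 2040:Wed 2044:Mon 2048:Sat✓ 2052:Thu 2056:Tue 2060:Sun 2064:Fri 2068:Wed 2072:Mon 2076:Sat✓ 2080:Thu 2084:Tue 2088:Sun 2092:Fri 2096:Wed 2104:Fri 2108:Wed
Saturday: 2020, 2048, 2076 → 3.

3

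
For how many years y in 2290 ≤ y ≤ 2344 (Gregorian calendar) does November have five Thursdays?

November has 30 days; it has five Thursdays when Thursday falls among the first (month-length − 28) days — i.e. when November 1 is one of Thursday/Wednesday.
November 1 by year: 2290:Sat 2291:Sun 2292:Tue 2293:Wed✓ 2294:Thu✓ 2295:Fri 2296:Sun 2297:Mon 2298:Tue 2299:Wed✓ 2300:Thu✓ 2301:Fri 2302:Sat 2303:Sun 2304:Tue …(25 more)… 2330:Sat 2331:Sun 2332:Tue 2333:Wed✓ 2334:Thu✓ 2335:Fri 2336:Sun 2337:Mon 2338:Tue 2339:Wed✓ 2340:Fri 2341:Sat 2342:Sun 2343:Mon 2344:Wed✓
Years with five Thursdays: 2293, 2294, 2299, 2300, 2305, 2306, 2311, 2316, 2317, 2322, 2323, 2328, 2333, 2334, 2339, 2344 → 16.

16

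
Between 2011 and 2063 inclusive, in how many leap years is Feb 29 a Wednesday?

2

Leap years in 2011–2063: 13 of them.
Feb 29 weekday advances by 5 (mod 7) from one leap year to the next four years later (or differs when a century non-leap intervenes).
Leap-day weekdays: 2012:Wed✓ 2016:Mon 2020:Sat 2024:Thu 2028:Tue 2032:Sun 2036:Fri 2040:Wed✓ 2044:Mon 2048:Sat 2052:Thu 2056:Tue 2060:Sun
Wednesday: 2012, 2040 → 2.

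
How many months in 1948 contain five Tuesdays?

A month of length L has five Tuesdays iff its first Tuesday is on day ≤ L−28 (so day 1–3 in a 31-day month, 1–2 in a 30-day month, day 1 in a leap February).
Checking each month of 1948: Jan starts Thu (31d); Feb starts Sun (29d); Mar starts Mon (31d) ✓; Apr starts Thu (30d); May starts Sat (31d); Jun starts Tue (30d) ✓; Jul starts Thu (31d); Aug starts Sun (31d) ✓; Sep starts Wed (30d); Oct starts Fri (31d); Nov starts Mon (30d) ✓; Dec starts Wed (31d).
Five-Tuesday months: March, June, August, November → 4.

4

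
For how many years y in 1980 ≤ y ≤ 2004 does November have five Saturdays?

8

November has 30 days; it has five Saturdays when Saturday falls among the first (month-length − 28) days — i.e. when November 1 is one of Saturday/Friday.
November 1 by year: 1980:Sat✓ 1981:Sun 1982:Mon 1983:Tue 1984:Thu 1985:Fri✓ 1986:Sat✓ 1987:Sun 1988:Tue 1989:Wed 1990:Thu 1991:Fri✓ 1992:Sun 1993:Mon 1994:Tue 1995:Wed 1996:Fri✓ 1997:Sat✓ 1998:Sun 1999:Mon 2000:Wed 2001:Thu 2002:Fri✓ 2003:Sat✓ 2004:Mon
Years with five Saturdays: 1980, 1985, 1986, 1991, 1996, 1997, 2002, 2003 → 8.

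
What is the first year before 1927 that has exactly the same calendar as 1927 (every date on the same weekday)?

1921

Two years share a calendar iff Jan 1 falls on the same weekday and both are leap or both are common. 1927: Jan 1 is Saturday, common year.
1926: Jan 1 Friday, common
1925: Jan 1 Thursday, common
1924: Jan 1 Tuesday, leap
1923: Jan 1 Monday, common
1922: Jan 1 Sunday, common
1921: Jan 1 Saturday, common
1921 matches on both conditions.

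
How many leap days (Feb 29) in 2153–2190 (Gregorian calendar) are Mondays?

Leap years in 2153–2190: 9 of them.
Feb 29 weekday advances by 5 (mod 7) from one leap year to the next four years later (or differs when a century non-leap intervenes).
Leap-day weekdays: 2156:Sun 2160:Fri 2164:Wed 2168:Mon✓ 2172:Sat 2176:Thu 2180:Tue 2184:Sun 2188:Fri
Monday: 2168 → 1.

1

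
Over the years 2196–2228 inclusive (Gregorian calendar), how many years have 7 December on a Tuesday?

4

Track 7 December's weekday year by year (advancing +1, or +2 across a Feb 29):
  2196: Wed  2197: Thu (+1)  2198: Fri (+1)  2199: Sat (+1)  2200: Sun (+1)
  2201: Mon (+1)  2202: Tue (+1) ✓  2203: Wed (+1)  2204: Fri (+2)  2205: Sat (+1)
  2206: Sun (+1)  2207: Mon (+1)  2208: Wed (+2)  2209: Thu (+1)  … (5 more years) …
  2215: Thu (+1)  2216: Sat (+2)  2217: Sun (+1)  2218: Mon (+1)  2219: Tue (+1) ✓
  2220: Thu (+2)  2221: Fri (+1)  2222: Sat (+1)  2223: Sun (+1)  2224: Tue (+2) ✓
  2225: Wed (+1)  2226: Thu (+1)  2227: Fri (+1)  2228: Sun (+2)
Tuesday years: 2202, 2213, 2219, 2224 — 4 in total.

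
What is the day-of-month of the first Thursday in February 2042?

February 1, 2042 is a Saturday, so the first Thursday is the 6th.
The first Thursday is 6 + 0 = 6.

6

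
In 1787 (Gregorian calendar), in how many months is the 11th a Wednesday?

Check the 11th of each month of 1787: Jan 11: Thu, Feb 11: Sun, Mar 11: Sun, Apr 11: Wed, May 11: Fri, Jun 11: Mon, Jul 11: Wed, Aug 11: Sat, Sep 11: Tue, Oct 11: Thu, Nov 11: Sun, Dec 11: Tue.
Wednesday occurs in April, July — 2 months.

2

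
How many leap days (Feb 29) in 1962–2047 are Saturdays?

Leap years in 1962–2047: 21 of them.
Feb 29 weekday advances by 5 (mod 7) from one leap year to the next four years later (or differs when a century non-leap intervenes).
Leap-day weekdays: 1964:Sat✓ 1968:Thu 1972:Tue 1976:Sun 1980:Fri 1984:Wed 1988:Mon 1992:Sat✓ 1996:Thu 2000:Tue 2004:Sun 2008:Fri 2012:Wed 2016:Mon 2020:Sat✓ 2024:Thu 2028:Tue 2032:Sun 2036:Fri 2040:Wed 2044:Mon
Saturday: 1964, 1992, 2020 → 3.

3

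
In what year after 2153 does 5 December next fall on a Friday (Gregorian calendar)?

From one year to the next, a fixed date's weekday advances by 1, or by 2 when a Feb 29 lies between the two dates.
2153: December 5 is Wednesday.
2154: Thursday (+1)
2155: Friday (+1)
5 December falls on a Friday in 2155.

2155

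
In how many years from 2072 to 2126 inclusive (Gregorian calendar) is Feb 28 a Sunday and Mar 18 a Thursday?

7

Check each year's weekday for Feb 28 and Mar 18:
  2072: Sun/Fri  2073: Tue/Sat  2074: Wed/Sun  2075: Thu/Mon  2076: Fri/Wed  2077: Sun/Thu ✓  2078: Mon/Fri  2079: Tue/Sat  2080: Wed/Mon  2081: Fri/Tue  2082: Sat/Wed  2083: Sun/Thu ✓  2084: Mon/Sat  2085: Wed/Sun  …(27 more)…  2113: Tue/Sat  2114: Wed/Sun  2115: Thu/Mon  2116: Fri/Wed  2117: Sun/Thu ✓  2118: Mon/Fri  2119: Tue/Sat  2120: Wed/Mon  2121: Fri/Tue  2122: Sat/Wed  2123: Sun/Thu ✓  2124: Mon/Sat  2125: Wed/Sun  2126: Thu/Mon
Both conditions hold in: 2077, 2083, 2094, 2100, 2106, 2117, 2123 — 7.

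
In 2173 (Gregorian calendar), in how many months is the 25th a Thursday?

3

Check the 25th of each month of 2173: Jan 25: Mon, Feb 25: Thu, Mar 25: Thu, Apr 25: Sun, May 25: Tue, Jun 25: Fri, Jul 25: Sun, Aug 25: Wed, Sep 25: Sat, Oct 25: Mon, Nov 25: Thu, Dec 25: Sat.
Thursday occurs in February, March, November — 3 months.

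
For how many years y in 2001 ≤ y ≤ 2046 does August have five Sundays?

August has 31 days; it has five Sundays when Sunday falls among the first (month-length − 28) days — i.e. when August 1 is one of Sunday/Saturday/Friday.
August 1 by year: 2001:Wed 2002:Thu 2003:Fri✓ 2004:Sun✓ 2005:Mon 2006:Tue 2007:Wed 2008:Fri✓ 2009:Sat✓ 2010:Sun✓ 2011:Mon 2012:Wed 2013:Thu 2014:Fri✓ 2015:Sat✓ …(16 more)… 2032:Sun✓ 2033:Mon 2034:Tue 2035:Wed 2036:Fri✓ 2037:Sat✓ 2038:Sun✓ 2039:Mon 2040:Wed 2041:Thu 2042:Fri✓ 2043:Sat✓ 2044:Mon 2045:Tue 2046:Wed
Years with five Sundays: 2003, 2004, 2008, 2009, 2010, 2014, 2015, 2020, 2021, 2025, 2026, 2027, 2031, 2032, 2036, 2037, 2038, 2042, 2043 → 19.

19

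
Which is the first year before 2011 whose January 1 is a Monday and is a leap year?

1996

Jan 1 advances by 2 weekdays after a leap year and by 1 after a common year.
2011: Jan 1 is Saturday.
2010: Friday
2009: Thursday
2008: Tuesday (leap)
2007: Monday
2006: Sunday
2005: Saturday
2004: Thursday (leap)
2003: Wednesday
2002: Tuesday
2001: Monday
2000: Saturday (leap)
1999: Friday
1998: Thursday
1997: Wednesday
1996: Monday (leap)
1996 begins on a Monday and is a leap year.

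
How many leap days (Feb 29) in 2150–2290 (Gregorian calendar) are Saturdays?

4

Leap years in 2150–2290: 34 of them.
Feb 29 weekday advances by 5 (mod 7) from one leap year to the next four years later (or differs when a century non-leap intervenes).
Leap-day weekdays: 2152:Tue 2156:Sun 2160:Fri 2164:Wed 2168:Mon 2172:Sat✓ 2176:Thu 2180:Tue 2184:Sun 2188:Fri 2192:Wed 2196:Mon 2204:Wed …(8 more)… 2240:Sat✓ 2244:Thu 2248:Tue 2252:Sun 2256:Fri 2260:Wed 2264:Mon 2268:Sat✓ 2272:Thu 2276:Tue 2280:Sun 2284:Fri 2288:Wed
Saturday: 2172, 2212, 2240, 2268 → 4.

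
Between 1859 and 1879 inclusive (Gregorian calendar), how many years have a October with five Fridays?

October has 31 days; it has five Fridays when Friday falls among the first (month-length − 28) days — i.e. when October 1 is one of Friday/Thursday/Wednesday.
October 1 by year: 1859:Sat 1860:Mon 1861:Tue 1862:Wed✓ 1863:Thu✓ 1864:Sat 1865:Sun 1866:Mon 1867:Tue 1868:Thu✓ 1869:Fri✓ 1870:Sat 1871:Sun 1872:Tue 1873:Wed✓ 1874:Thu✓ 1875:Fri✓ 1876:Sun 1877:Mon 1878:Tue 1879:Wed✓
Years with five Fridays: 1862, 1863, 1868, 1869, 1873, 1874, 1875, 1879 → 8.

8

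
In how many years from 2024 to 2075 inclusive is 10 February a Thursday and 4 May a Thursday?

Check each year's weekday for 10 February and 4 May:
  2024: Sat/Sat  2025: Mon/Sun  2026: Tue/Mon  2027: Wed/Tue  2028: Thu/Thu ✓  2029: Sat/Fri  2030: Sun/Sat  2031: Mon/Sun  2032: Tue/Tue  2033: Thu/Wed  2034: Fri/Thu  2035: Sat/Fri  2036: Sun/Sun  2037: Tue/Mon  …(24 more)…  2062: Fri/Thu  2063: Sat/Fri  2064: Sun/Sun  2065: Tue/Mon  2066: Wed/Tue  2067: Thu/Wed  2068: Fri/Fri  2069: Sun/Sat  2070: Mon/Sun  2071: Tue/Mon  2072: Wed/Wed  2073: Fri/Thu  2074: Sat/Fri  2075: Sun/Sat
Both conditions hold in: 2028, 2056 — 2.

2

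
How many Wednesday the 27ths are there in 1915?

Check the 27th of each month of 1915: Jan 27: Wed, Feb 27: Sat, Mar 27: Sat, Apr 27: Tue, May 27: Thu, Jun 27: Sun, Jul 27: Tue, Aug 27: Fri, Sep 27: Mon, Oct 27: Wed, Nov 27: Sat, Dec 27: Mon.
Wednesday occurs in January, October — 2 months.

2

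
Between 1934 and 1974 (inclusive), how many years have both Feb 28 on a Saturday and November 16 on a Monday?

4

Check each year's weekday for Feb 28 and November 16:
  1934: Wed/Fri  1935: Thu/Sat  1936: Fri/Mon  1937: Sun/Tue  1938: Mon/Wed  1939: Tue/Thu  1940: Wed/Sat  1941: Fri/Sun  1942: Sat/Mon ✓  1943: Sun/Tue  1944: Mon/Thu  1945: Wed/Fri  1946: Thu/Sat  1947: Fri/Sun  …(13 more)…  1961: Tue/Thu  1962: Wed/Fri  1963: Thu/Sat  1964: Fri/Mon  1965: Sun/Tue  1966: Mon/Wed  1967: Tue/Thu  1968: Wed/Sat  1969: Fri/Sun  1970: Sat/Mon ✓  1971: Sun/Tue  1972: Mon/Thu  1973: Wed/Fri  1974: Thu/Sat
Both conditions hold in: 1942, 1953, 1959, 1970 — 4.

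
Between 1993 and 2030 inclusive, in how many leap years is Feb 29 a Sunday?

Leap years in 1993–2030: 9 of them.
Feb 29 weekday advances by 5 (mod 7) from one leap year to the next four years later (or differs when a century non-leap intervenes).
Leap-day weekdays: 1996:Thu 2000:Tue 2004:Sun✓ 2008:Fri 2012:Wed 2016:Mon 2020:Sat 2024:Thu 2028:Tue
Sunday: 2004 → 1.

1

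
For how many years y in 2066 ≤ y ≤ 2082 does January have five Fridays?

January has 31 days; it has five Fridays when Friday falls among the first (month-length − 28) days — i.e. when January 1 is one of Friday/Thursday/Wednesday.
January 1 by year: 2066:Fri✓ 2067:Sat 2068:Sun 2069:Tue 2070:Wed✓ 2071:Thu✓ 2072:Fri✓ 2073:Sun 2074:Mon 2075:Tue 2076:Wed✓ 2077:Fri✓ 2078:Sat 2079:Sun 2080:Mon 2081:Wed✓ 2082:Thu✓
Years with five Fridays: 2066, 2070, 2071, 2072, 2076, 2077, 2081, 2082 → 8.

8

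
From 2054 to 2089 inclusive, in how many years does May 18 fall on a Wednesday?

Track May 18's weekday year by year (advancing +1, or +2 across a Feb 29):
  2054: Mon  2055: Tue (+1)  2056: Thu (+2)  2057: Fri (+1)  2058: Sat (+1)
  2059: Sun (+1)  2060: Tue (+2)  2061: Wed (+1) ✓  2062: Thu (+1)  2063: Fri (+1)
  2064: Sun (+2)  2065: Mon (+1)  2066: Tue (+1)  2067: Wed (+1) ✓  … (8 more years) …
  2076: Mon (+2)  2077: Tue (+1)  2078: Wed (+1) ✓  2079: Thu (+1)  2080: Sat (+2)
  2081: Sun (+1)  2082: Mon (+1)  2083: Tue (+1)  2084: Thu (+2)  2085: Fri (+1)
  2086: Sat (+1)  2087: Sun (+1)  2088: Tue (+2)  2089: Wed (+1) ✓
Wednesday years: 2061, 2067, 2072, 2078, 2089 — 5 in total.

5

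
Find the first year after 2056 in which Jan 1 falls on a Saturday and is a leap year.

2084

Jan 1 advances by 2 weekdays after a leap year and by 1 after a common year.
2056: Jan 1 is Saturday (leap).
2057: Monday
2058: Tuesday
2059: Wednesday
2060: Thursday (leap)
2061: Saturday
2062: Sunday
2063: Monday
2064: Tuesday (leap)
2065: Thursday
2066: Friday
2067: Saturday
2068: Sunday (leap)
2069: Tuesday
2070: Wednesday
2071: Thursday
2072: Friday (leap)
2073: Sunday
2074: Monday
2075: Tuesday
2076: Wednesday (leap)
2077: Friday
2078: Saturday
2079: Sunday
2080: Monday (leap)
2081: Wednesday
2082: Thursday
2083: Friday
2084: Saturday (leap)
2084 begins on a Saturday and is a leap year.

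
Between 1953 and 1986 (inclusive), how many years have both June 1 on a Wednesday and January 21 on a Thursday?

1

Check each year's weekday for June 1 and January 21:
  1953: Mon/Wed  1954: Tue/Thu  1955: Wed/Fri  1956: Fri/Sat  1957: Sat/Mon  1958: Sun/Tue  1959: Mon/Wed  1960: Wed/Thu ✓  1961: Thu/Sat  1962: Fri/Sun  1963: Sat/Mon  1964: Mon/Tue  1965: Tue/Thu  1966: Wed/Fri  …(6 more)…  1973: Fri/Sun  1974: Sat/Mon  1975: Sun/Tue  1976: Tue/Wed  1977: Wed/Fri  1978: Thu/Sat  1979: Fri/Sun  1980: Sun/Mon  1981: Mon/Wed  1982: Tue/Thu  1983: Wed/Fri  1984: Fri/Sat  1985: Sat/Mon  1986: Sun/Tue
Both conditions hold in: 1960 — 1.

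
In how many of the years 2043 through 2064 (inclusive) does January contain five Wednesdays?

January has 31 days; it has five Wednesdays when Wednesday falls among the first (month-length − 28) days — i.e. when January 1 is one of Wednesday/Tuesday/Monday.
January 1 by year: 2043:Thu 2044:Fri 2045:Sun 2046:Mon✓ 2047:Tue✓ 2048:Wed✓ 2049:Fri 2050:Sat 2051:Sun 2052:Mon✓ 2053:Wed✓ 2054:Thu 2055:Fri 2056:Sat 2057:Mon✓ 2058:Tue✓ 2059:Wed✓ 2060:Thu 2061:Sat 2062:Sun 2063:Mon✓ 2064:Tue✓
Years with five Wednesdays: 2046, 2047, 2048, 2052, 2053, 2057, 2058, 2059, 2063, 2064 → 10.

10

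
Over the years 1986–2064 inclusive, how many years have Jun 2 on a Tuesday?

11

Track Jun 2's weekday year by year (advancing +1, or +2 across a Feb 29):
  1986: Mon  1987: Tue (+1) ✓  1988: Thu (+2)  1989: Fri (+1)  1990: Sat (+1)
  1991: Sun (+1)  1992: Tue (+2) ✓  1993: Wed (+1)  1994: Thu (+1)  1995: Fri (+1)
  1996: Sun (+2)  1997: Mon (+1)  1998: Tue (+1) ✓  1999: Wed (+1)  … (51 more years) …
  2051: Fri (+1)  2052: Sun (+2)  2053: Mon (+1)  2054: Tue (+1) ✓  2055: Wed (+1)
  2056: Fri (+2)  2057: Sat (+1)  2058: Sun (+1)  2059: Mon (+1)  2060: Wed (+2)
  2061: Thu (+1)  2062: Fri (+1)  2063: Sat (+1)  2064: Mon (+2)
Tuesday years: 1987, 1992, 1998, 2009, 2015, 2020, 2026, 2037, 2043, 2048, 2054 — 11 in total.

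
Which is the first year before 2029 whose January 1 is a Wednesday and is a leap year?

2020

Jan 1 advances by 2 weekdays after a leap year and by 1 after a common year.
2029: Jan 1 is Monday.
2028: Saturday (leap)
2027: Friday
2026: Thursday
2025: Wednesday
2024: Monday (leap)
2023: Sunday
2022: Saturday
2021: Friday
2020: Wednesday (leap)
2020 begins on a Wednesday and is a leap year.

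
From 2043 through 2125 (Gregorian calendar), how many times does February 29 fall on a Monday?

3

Leap years in 2043–2125: 20 of them.
Feb 29 weekday advances by 5 (mod 7) from one leap year to the next four years later (or differs when a century non-leap intervenes).
Leap-day weekdays: 2044:Mon✓ 2048:Sat 2052:Thu 2056:Tue 2060:Sun 2064:Fri 2068:Wed 2072:Mon✓ 2076:Sat 2080:Thu 2084:Tue 2088:Sun 2092:Fri 2096:Wed 2104:Fri 2108:Wed 2112:Mon✓ 2116:Sat 2120:Thu 2124:Tue
Monday: 2044, 2072, 2112 → 3.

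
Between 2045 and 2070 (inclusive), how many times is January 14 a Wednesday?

Track January 14's weekday year by year (advancing +1, or +2 across a Feb 29):
  2045: Sat  2046: Sun (+1)  2047: Mon (+1)  2048: Tue (+1)  2049: Thu (+2)
  2050: Fri (+1)  2051: Sat (+1)  2052: Sun (+1)  2053: Tue (+2)  2054: Wed (+1) ✓
  2055: Thu (+1)  2056: Fri (+1)  2057: Sun (+2)  2058: Mon (+1)  2059: Tue (+1)
  2060: Wed (+1) ✓  2061: Fri (+2)  2062: Sat (+1)  2063: Sun (+1)  2064: Mon (+1)
  2065: Wed (+2) ✓  2066: Thu (+1)  2067: Fri (+1)  2068: Sat (+1)  2069: Mon (+2)
  2070: Tue (+1)
Wednesday years: 2054, 2060, 2065 — 3 in total.

3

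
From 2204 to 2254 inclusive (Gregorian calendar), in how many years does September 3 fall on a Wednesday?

Track September 3's weekday year by year (advancing +1, or +2 across a Feb 29):
  2204: Mon  2205: Tue (+1)  2206: Wed (+1) ✓  2207: Thu (+1)  2208: Sat (+2)
  2209: Sun (+1)  2210: Mon (+1)  2211: Tue (+1)  2212: Thu (+2)  2213: Fri (+1)
  2214: Sat (+1)  2215: Sun (+1)  2216: Tue (+2)  2217: Wed (+1) ✓  … (23 more years) …
  2241: Fri (+1)  2242: Sat (+1)  2243: Sun (+1)  2244: Tue (+2)  2245: Wed (+1) ✓
  2246: Thu (+1)  2247: Fri (+1)  2248: Sun (+2)  2249: Mon (+1)  2250: Tue (+1)
  2251: Wed (+1) ✓  2252: Fri (+2)  2253: Sat (+1)  2254: Sun (+1)
Wednesday years: 2206, 2217, 2223, 2228, 2234, 2245, 2251 — 7 in total.

7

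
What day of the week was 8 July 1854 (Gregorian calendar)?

January 1, 1854 is a Sunday.
July 8 is day 189 of the year, i.e. 188 days after Jan 1.
188 mod 7 = 6, so advance 6 weekdays from Sunday: Saturday.

Saturday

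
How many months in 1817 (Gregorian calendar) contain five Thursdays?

A month of length L has five Thursdays iff its first Thursday is on day ≤ L−28 (so day 1–3 in a 31-day month, 1–2 in a 30-day month, day 1 in a leap February).
Checking each month of 1817: Jan starts Wed (31d) ✓; Feb starts Sat (28d); Mar starts Sat (31d); Apr starts Tue (30d); May starts Thu (31d) ✓; Jun starts Sun (30d); Jul starts Tue (31d) ✓; Aug starts Fri (31d); Sep starts Mon (30d); Oct starts Wed (31d) ✓; Nov starts Sat (30d); Dec starts Mon (31d).
Five-Thursday months: January, May, July, October → 4.

4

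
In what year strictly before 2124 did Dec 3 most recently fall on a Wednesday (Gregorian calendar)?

2121

From one year to the next, a fixed date's weekday advances by 1, or by 2 when a Feb 29 lies between the two dates.
2124: December 3 is Sunday.
2123: Friday (−2)
2122: Thursday (−1)
2121: Wednesday (−1)
Dec 3 falls on a Wednesday in 2121.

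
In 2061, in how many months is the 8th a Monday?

Check the 8th of each month of 2061: Jan 8: Sat, Feb 8: Tue, Mar 8: Tue, Apr 8: Fri, May 8: Sun, Jun 8: Wed, Jul 8: Fri, Aug 8: Mon, Sep 8: Thu, Oct 8: Sat, Nov 8: Tue, Dec 8: Thu.
Monday occurs in August — 1 month.

1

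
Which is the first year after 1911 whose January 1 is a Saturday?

1916

Jan 1 advances by 2 weekdays after a leap year and by 1 after a common year.
1911: Jan 1 is Sunday.
1912: Monday (leap)
1913: Wednesday
1914: Thursday
1915: Friday
1916: Saturday (leap)
1916 begins on a Saturday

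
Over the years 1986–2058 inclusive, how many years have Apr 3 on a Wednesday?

11

Track Apr 3's weekday year by year (advancing +1, or +2 across a Feb 29):
  1986: Thu  1987: Fri (+1)  1988: Sun (+2)  1989: Mon (+1)  1990: Tue (+1)
  1991: Wed (+1) ✓  1992: Fri (+2)  1993: Sat (+1)  1994: Sun (+1)  1995: Mon (+1)
  1996: Wed (+2) ✓  1997: Thu (+1)  1998: Fri (+1)  1999: Sat (+1)  … (45 more years) …
  2045: Mon (+1)  2046: Tue (+1)  2047: Wed (+1) ✓  2048: Fri (+2)  2049: Sat (+1)
  2050: Sun (+1)  2051: Mon (+1)  2052: Wed (+2) ✓  2053: Thu (+1)  2054: Fri (+1)
  2055: Sat (+1)  2056: Mon (+2)  2057: Tue (+1)  2058: Wed (+1) ✓
Wednesday years: 1991, 1996, 2002, 2013, 2019, 2024, 2030, 2041, 2047, 2052, 2058 — 11 in total.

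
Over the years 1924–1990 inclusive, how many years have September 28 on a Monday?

10

Track September 28's weekday year by year (advancing +1, or +2 across a Feb 29):
  1924: Sun  1925: Mon (+1) ✓  1926: Tue (+1)  1927: Wed (+1)  1928: Fri (+2)
  1929: Sat (+1)  1930: Sun (+1)  1931: Mon (+1) ✓  1932: Wed (+2)  1933: Thu (+1)
  1934: Fri (+1)  1935: Sat (+1)  1936: Mon (+2) ✓  1937: Tue (+1)  … (39 more years) …
  1977: Wed (+1)  1978: Thu (+1)  1979: Fri (+1)  1980: Sun (+2)  1981: Mon (+1) ✓
  1982: Tue (+1)  1983: Wed (+1)  1984: Fri (+2)  1985: Sat (+1)  1986: Sun (+1)
  1987: Mon (+1) ✓  1988: Wed (+2)  1989: Thu (+1)  1990: Fri (+1)
Monday years: 1925, 1931, 1936, 1942, 1953, 1959, 1964, 1970, 1981, 1987 — 10 in total.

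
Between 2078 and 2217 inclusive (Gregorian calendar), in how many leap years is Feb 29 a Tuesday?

Leap years in 2078–2217: 33 of them.
Feb 29 weekday advances by 5 (mod 7) from one leap year to the next four years later (or differs when a century non-leap intervenes).
Leap-day weekdays: 2080:Thu 2084:Tue✓ 2088:Sun 2092:Fri 2096:Wed 2104:Fri 2108:Wed 2112:Mon 2116:Sat 2120:Thu 2124:Tue✓ 2128:Sun 2132:Fri …(7 more)… 2164:Wed 2168:Mon 2172:Sat 2176:Thu 2180:Tue✓ 2184:Sun 2188:Fri 2192:Wed 2196:Mon 2204:Wed 2208:Mon 2212:Sat 2216:Thu
Tuesday: 2084, 2124, 2152, 2180 → 4.

4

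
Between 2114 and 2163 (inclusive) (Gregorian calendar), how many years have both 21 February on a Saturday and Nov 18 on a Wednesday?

5

Check each year's weekday for 21 February and Nov 18:
  2114: Wed/Sun  2115: Thu/Mon  2116: Fri/Wed  2117: Sun/Thu  2118: Mon/Fri  2119: Tue/Sat  2120: Wed/Mon  2121: Fri/Tue  2122: Sat/Wed ✓  2123: Sun/Thu  2124: Mon/Sat  2125: Wed/Sun  2126: Thu/Mon  2127: Fri/Tue  …(22 more)…  2150: Sat/Wed ✓  2151: Sun/Thu  2152: Mon/Sat  2153: Wed/Sun  2154: Thu/Mon  2155: Fri/Tue  2156: Sat/Thu  2157: Mon/Fri  2158: Tue/Sat  2159: Wed/Sun  2160: Thu/Tue  2161: Sat/Wed ✓  2162: Sun/Thu  2163: Mon/Fri
Both conditions hold in: 2122, 2133, 2139, 2150, 2161 — 5.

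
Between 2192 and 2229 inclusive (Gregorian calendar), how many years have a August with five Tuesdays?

14

August has 31 days; it has five Tuesdays when Tuesday falls among the first (month-length − 28) days — i.e. when August 1 is one of Tuesday/Monday/Sunday.
August 1 by year: 2192:Wed 2193:Thu 2194:Fri 2195:Sat 2196:Mon✓ 2197:Tue✓ 2198:Wed 2199:Thu 2200:Fri 2201:Sat 2202:Sun✓ 2203:Mon✓ 2204:Wed 2205:Thu 2206:Fri …(8 more)… 2215:Tue✓ 2216:Thu 2217:Fri 2218:Sat 2219:Sun✓ 2220:Tue✓ 2221:Wed 2222:Thu 2223:Fri 2224:Sun✓ 2225:Mon✓ 2226:Tue✓ 2227:Wed 2228:Fri 2229:Sat
Years with five Tuesdays: 2196, 2197, 2202, 2203, 2208, 2209, 2213, 2214, 2215, 2219, 2220, 2224, 2225, 2226 → 14.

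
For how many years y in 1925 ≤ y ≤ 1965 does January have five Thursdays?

18

January has 31 days; it has five Thursdays when Thursday falls among the first (month-length − 28) days — i.e. when January 1 is one of Thursday/Wednesday/Tuesday.
January 1 by year: 1925:Thu✓ 1926:Fri 1927:Sat 1928:Sun 1929:Tue✓ 1930:Wed✓ 1931:Thu✓ 1932:Fri 1933:Sun 1934:Mon 1935:Tue✓ 1936:Wed✓ 1937:Fri 1938:Sat 1939:Sun …(11 more)… 1951:Mon 1952:Tue✓ 1953:Thu✓ 1954:Fri 1955:Sat 1956:Sun 1957:Tue✓ 1958:Wed✓ 1959:Thu✓ 1960:Fri 1961:Sun 1962:Mon 1963:Tue✓ 1964:Wed✓ 1965:Fri
Years with five Thursdays: 1925, 1929, 1930, 1931, 1935, 1936, 1941, 1942, 1946, 1947, 1948, 1952, 1953, 1957, 1958, 1959, 1963, 1964 → 18.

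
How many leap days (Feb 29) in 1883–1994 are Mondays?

5

Leap years in 1883–1994: 27 of them.
Feb 29 weekday advances by 5 (mod 7) from one leap year to the next four years later (or differs when a century non-leap intervenes).
Leap-day weekdays: 1884:Fri 1888:Wed 1892:Mon✓ 1896:Sat 1904:Mon✓ 1908:Sat 1912:Thu 1916:Tue 1920:Sun 1924:Fri 1928:Wed 1932:Mon✓ 1936:Sat 1940:Thu 1944:Tue 1948:Sun 1952:Fri 1956:Wed 1960:Mon✓ 1964:Sat 1968:Thu 1972:Tue 1976:Sun 1980:Fri 1984:Wed 1988:Mon✓ 1992:Sat
Monday: 1892, 1904, 1932, 1960, 1988 → 5.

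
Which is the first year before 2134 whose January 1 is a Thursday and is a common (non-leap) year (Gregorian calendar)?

Jan 1 advances by 2 weekdays after a leap year and by 1 after a common year.
2134: Jan 1 is Friday.
2133: Thursday
2133 begins on a Thursday and is a common year.

2133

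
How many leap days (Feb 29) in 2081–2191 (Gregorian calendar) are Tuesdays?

4

Leap years in 2081–2191: 26 of them.
Feb 29 weekday advances by 5 (mod 7) from one leap year to the next four years later (or differs when a century non-leap intervenes).
Leap-day weekdays: 2084:Tue✓ 2088:Sun 2092:Fri 2096:Wed 2104:Fri 2108:Wed 2112:Mon 2116:Sat 2120:Thu 2124:Tue✓ 2128:Sun 2132:Fri 2136:Wed 2140:Mon 2144:Sat 2148:Thu 2152:Tue✓ 2156:Sun 2160:Fri 2164:Wed 2168:Mon 2172:Sat 2176:Thu 2180:Tue✓ 2184:Sun 2188:Fri
Tuesday: 2084, 2124, 2152, 2180 → 4.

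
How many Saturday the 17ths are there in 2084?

1

Check the 17th of each month of 2084: Jan 17: Mon, Feb 17: Thu, Mar 17: Fri, Apr 17: Mon, May 17: Wed, Jun 17: Sat, Jul 17: Mon, Aug 17: Thu, Sep 17: Sun, Oct 17: Tue, Nov 17: Fri, Dec 17: Sun.
Saturday occurs in June — 1 month.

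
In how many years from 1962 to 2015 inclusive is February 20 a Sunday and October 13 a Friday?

Check each year's weekday for February 20 and October 13:
  1962: Tue/Sat  1963: Wed/Sun  1964: Thu/Tue  1965: Sat/Wed  1966: Sun/Thu  1967: Mon/Fri  1968: Tue/Sun  1969: Thu/Mon  1970: Fri/Tue  1971: Sat/Wed  1972: Sun/Fri ✓  1973: Tue/Sat  1974: Wed/Sun  1975: Thu/Mon  …(26 more)…  2002: Wed/Sun  2003: Thu/Mon  2004: Fri/Wed  2005: Sun/Thu  2006: Mon/Fri  2007: Tue/Sat  2008: Wed/Mon  2009: Fri/Tue  2010: Sat/Wed  2011: Sun/Thu  2012: Mon/Sat  2013: Wed/Sun  2014: Thu/Mon  2015: Fri/Tue
Both conditions hold in: 1972, 2000 — 2.

2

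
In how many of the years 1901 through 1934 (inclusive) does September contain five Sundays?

September has 30 days; it has five Sundays when Sunday falls among the first (month-length − 28) days — i.e. when September 1 is one of Sunday/Saturday.
September 1 by year: 1901:Sun✓ 1902:Mon 1903:Tue 1904:Thu 1905:Fri 1906:Sat✓ 1907:Sun✓ 1908:Tue 1909:Wed 1910:Thu 1911:Fri 1912:Sun✓ 1913:Mon 1914:Tue 1915:Wed …(4 more)… 1920:Wed 1921:Thu 1922:Fri 1923:Sat✓ 1924:Mon 1925:Tue 1926:Wed 1927:Thu 1928:Sat✓ 1929:Sun✓ 1930:Mon 1931:Tue 1932:Thu 1933:Fri 1934:Sat✓
Years with five Sundays: 1901, 1906, 1907, 1912, 1917, 1918, 1923, 1928, 1929, 1934 → 10.

10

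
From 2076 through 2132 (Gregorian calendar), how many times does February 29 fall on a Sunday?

Leap years in 2076–2132: 14 of them.
Feb 29 weekday advances by 5 (mod 7) from one leap year to the next four years later (or differs when a century non-leap intervenes).
Leap-day weekdays: 2076:Sat 2080:Thu 2084:Tue 2088:Sun✓ 2092:Fri 2096:Wed 2104:Fri 2108:Wed 2112:Mon 2116:Sat 2120:Thu 2124:Tue 2128:Sun✓ 2132:Fri
Sunday: 2088, 2128 → 2.

2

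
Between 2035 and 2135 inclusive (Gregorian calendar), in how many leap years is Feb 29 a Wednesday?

4

Leap years in 2035–2135: 24 of them.
Feb 29 weekday advances by 5 (mod 7) from one leap year to the next four years later (or differs when a century non-leap intervenes).
Leap-day weekdays: 2036:Fri 2040:Wed✓ 2044:Mon 2048:Sat 2052:Thu 2056:Tue 2060:Sun 2064:Fri 2068:Wed✓ 2072:Mon 2076:Sat 2080:Thu 2084:Tue 2088:Sun 2092:Fri 2096:Wed✓ 2104:Fri 2108:Wed✓ 2112:Mon 2116:Sat 2120:Thu 2124:Tue 2128:Sun 2132:Fri
Wednesday: 2040, 2068, 2096, 2108 → 4.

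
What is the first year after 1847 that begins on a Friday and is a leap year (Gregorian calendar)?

Jan 1 advances by 2 weekdays after a leap year and by 1 after a common year.
1847: Jan 1 is Friday.
1848: Saturday (leap)
1849: Monday
1850: Tuesday
1851: Wednesday
1852: Thursday (leap)
1853: Saturday
1854: Sunday
1855: Monday
1856: Tuesday (leap)
1857: Thursday
1858: Friday
1859: Saturday
1860: Sunday (leap)
1861: Tuesday
1862: Wednesday
1863: Thursday
1864: Friday (leap)
1864 begins on a Friday and is a leap year.

1864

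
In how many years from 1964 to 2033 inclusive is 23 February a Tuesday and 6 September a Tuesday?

2

Check each year's weekday for 23 February and 6 September:
  1964: Sun/Sun  1965: Tue/Mon  1966: Wed/Tue  1967: Thu/Wed  1968: Fri/Fri  1969: Sun/Sat  1970: Mon/Sun  1971: Tue/Mon  1972: Wed/Wed  1973: Fri/Thu  1974: Sat/Fri  1975: Sun/Sat  1976: Mon/Mon  1977: Wed/Tue  …(42 more)…  2020: Sun/Sun  2021: Tue/Mon  2022: Wed/Tue  2023: Thu/Wed  2024: Fri/Fri  2025: Sun/Sat  2026: Mon/Sun  2027: Tue/Mon  2028: Wed/Wed  2029: Fri/Thu  2030: Sat/Fri  2031: Sun/Sat  2032: Mon/Mon  2033: Wed/Tue
Both conditions hold in: 1988, 2016 — 2.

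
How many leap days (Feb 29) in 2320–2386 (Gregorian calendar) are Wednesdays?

Leap years in 2320–2386: 17 of them.
Feb 29 weekday advances by 5 (mod 7) from one leap year to the next four years later (or differs when a century non-leap intervenes).
Leap-day weekdays: 2320:Sun 2324:Fri 2328:Wed✓ 2332:Mon 2336:Sat 2340:Thu 2344:Tue 2348:Sun 2352:Fri 2356:Wed✓ 2360:Mon 2364:Sat 2368:Thu 2372:Tue 2376:Sun 2380:Fri 2384:Wed✓
Wednesday: 2328, 2356, 2384 → 3.

3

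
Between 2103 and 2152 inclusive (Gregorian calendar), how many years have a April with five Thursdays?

15

April has 30 days; it has five Thursdays when Thursday falls among the first (month-length − 28) days — i.e. when April 1 is one of Thursday/Wednesday.
April 1 by year: 2103:Sun 2104:Tue 2105:Wed✓ 2106:Thu✓ 2107:Fri 2108:Sun 2109:Mon 2110:Tue 2111:Wed✓ 2112:Fri 2113:Sat 2114:Sun 2115:Mon 2116:Wed✓ 2117:Thu✓ …(20 more)… 2138:Tue 2139:Wed✓ 2140:Fri 2141:Sat 2142:Sun 2143:Mon 2144:Wed✓ 2145:Thu✓ 2146:Fri 2147:Sat 2148:Mon 2149:Tue 2150:Wed✓ 2151:Thu✓ 2152:Sat
Years with five Thursdays: 2105, 2106, 2111, 2116, 2117, 2122, 2123, 2128, 2133, 2134, 2139, 2144, 2145, 2150, 2151 → 15.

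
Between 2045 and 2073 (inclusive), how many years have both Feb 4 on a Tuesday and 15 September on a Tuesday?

Check each year's weekday for Feb 4 and 15 September:
  2045: Sat/Fri  2046: Sun/Sat  2047: Mon/Sun  2048: Tue/Tue ✓  2049: Thu/Wed  2050: Fri/Thu  2051: Sat/Fri  2052: Sun/Sun  2053: Tue/Mon  2054: Wed/Tue  2055: Thu/Wed  2056: Fri/Fri  2057: Sun/Sat  2058: Mon/Sun  2059: Tue/Mon  2060: Wed/Wed  2061: Fri/Thu  2062: Sat/Fri  2063: Sun/Sat  2064: Mon/Mon  2065: Wed/Tue  2066: Thu/Wed  2067: Fri/Thu  2068: Sat/Sat  2069: Mon/Sun  2070: Tue/Mon  2071: Wed/Tue  2072: Thu/Thu  2073: Sat/Fri
Both conditions hold in: 2048 — 1.

1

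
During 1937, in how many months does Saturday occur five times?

4

A month of length L has five Saturdays iff its first Saturday is on day ≤ L−28 (so day 1–3 in a 31-day month, 1–2 in a 30-day month, day 1 in a leap February).
Checking each month of 1937: Jan starts Fri (31d) ✓; Feb starts Mon (28d); Mar starts Mon (31d); Apr starts Thu (30d); May starts Sat (31d) ✓; Jun starts Tue (30d); Jul starts Thu (31d) ✓; Aug starts Sun (31d); Sep starts Wed (30d); Oct starts Fri (31d) ✓; Nov starts Mon (30d); Dec starts Wed (31d).
Five-Saturday months: January, May, July, October → 4.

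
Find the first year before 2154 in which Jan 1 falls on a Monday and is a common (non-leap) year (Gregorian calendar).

2153

Jan 1 advances by 2 weekdays after a leap year and by 1 after a common year.
2154: Jan 1 is Tuesday.
2153: Monday
2153 begins on a Monday and is a common year.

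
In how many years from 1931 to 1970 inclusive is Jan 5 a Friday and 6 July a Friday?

4

Check each year's weekday for Jan 5 and 6 July:
  1931: Mon/Mon  1932: Tue/Wed  1933: Thu/Thu  1934: Fri/Fri ✓  1935: Sat/Sat  1936: Sun/Mon  1937: Tue/Tue  1938: Wed/Wed  1939: Thu/Thu  1940: Fri/Sat  1941: Sun/Sun  1942: Mon/Mon  1943: Tue/Tue  1944: Wed/Thu  …(12 more)…  1957: Sat/Sat  1958: Sun/Sun  1959: Mon/Mon  1960: Tue/Wed  1961: Thu/Thu  1962: Fri/Fri ✓  1963: Sat/Sat  1964: Sun/Mon  1965: Tue/Tue  1966: Wed/Wed  1967: Thu/Thu  1968: Fri/Sat  1969: Sun/Sun  1970: Mon/Mon
Both conditions hold in: 1934, 1945, 1951, 1962 — 4.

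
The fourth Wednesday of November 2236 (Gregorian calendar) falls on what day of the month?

23

November 1, 2236 is a Tuesday, so the first Wednesday is the 2nd.
The fourth Wednesday is 2 + 21 = 23.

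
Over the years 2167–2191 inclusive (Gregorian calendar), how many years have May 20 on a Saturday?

Track May 20's weekday year by year (advancing +1, or +2 across a Feb 29):
  2167: Wed  2168: Fri (+2)  2169: Sat (+1) ✓  2170: Sun (+1)  2171: Mon (+1)
  2172: Wed (+2)  2173: Thu (+1)  2174: Fri (+1)  2175: Sat (+1) ✓  2176: Mon (+2)
  2177: Tue (+1)  2178: Wed (+1)  2179: Thu (+1)  2180: Sat (+2) ✓  2181: Sun (+1)
  2182: Mon (+1)  2183: Tue (+1)  2184: Thu (+2)  2185: Fri (+1)  2186: Sat (+1) ✓
  2187: Sun (+1)  2188: Tue (+2)  2189: Wed (+1)  2190: Thu (+1)  2191: Fri (+1)
Saturday years: 2169, 2175, 2180, 2186 — 4 in total.

4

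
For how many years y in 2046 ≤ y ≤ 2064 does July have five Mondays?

July has 31 days; it has five Mondays when Monday falls among the first (month-length − 28) days — i.e. when July 1 is one of Monday/Sunday/Saturday.
July 1 by year: 2046:Sun✓ 2047:Mon✓ 2048:Wed 2049:Thu 2050:Fri 2051:Sat✓ 2052:Mon✓ 2053:Tue 2054:Wed 2055:Thu 2056:Sat✓ 2057:Sun✓ 2058:Mon✓ 2059:Tue 2060:Thu 2061:Fri 2062:Sat✓ 2063:Sun✓ 2064:Tue
Years with five Mondays: 2046, 2047, 2051, 2052, 2056, 2057, 2058, 2062, 2063 → 9.

9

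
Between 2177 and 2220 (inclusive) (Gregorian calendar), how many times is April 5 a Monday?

6

Track April 5's weekday year by year (advancing +1, or +2 across a Feb 29):
  2177: Sat  2178: Sun (+1)  2179: Mon (+1) ✓  2180: Wed (+2)  2181: Thu (+1)
  2182: Fri (+1)  2183: Sat (+1)  2184: Mon (+2) ✓  2185: Tue (+1)  2186: Wed (+1)
  2187: Thu (+1)  2188: Sat (+2)  2189: Sun (+1)  2190: Mon (+1) ✓  … (16 more years) …
  2207: Sun (+1)  2208: Tue (+2)  2209: Wed (+1)  2210: Thu (+1)  2211: Fri (+1)
  2212: Sun (+2)  2213: Mon (+1) ✓  2214: Tue (+1)  2215: Wed (+1)  2216: Fri (+2)
  2217: Sat (+1)  2218: Sun (+1)  2219: Mon (+1) ✓  2220: Wed (+2)
Monday years: 2179, 2184, 2190, 2202, 2213, 2219 — 6 in total.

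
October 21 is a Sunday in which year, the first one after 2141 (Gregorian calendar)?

From one year to the next, a fixed date's weekday advances by 1, or by 2 when a Feb 29 lies between the two dates.
2141: October 21 is Saturday.
2142: Sunday (+1)
October 21 falls on a Sunday in 2142.

2142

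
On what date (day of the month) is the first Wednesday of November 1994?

2

November 1, 1994 is a Tuesday, so the first Wednesday is the 2nd.
The first Wednesday is 2 + 0 = 2.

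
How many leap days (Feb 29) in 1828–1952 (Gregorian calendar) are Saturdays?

Leap years in 1828–1952: 31 of them.
Feb 29 weekday advances by 5 (mod 7) from one leap year to the next four years later (or differs when a century non-leap intervenes).
Leap-day weekdays: 1828:Fri 1832:Wed 1836:Mon 1840:Sat✓ 1844:Thu 1848:Tue 1852:Sun 1856:Fri 1860:Wed 1864:Mon 1868:Sat✓ 1872:Thu 1876:Tue …(5 more)… 1904:Mon 1908:Sat✓ 1912:Thu 1916:Tue 1920:Sun 1924:Fri 1928:Wed 1932:Mon 1936:Sat✓ 1940:Thu 1944:Tue 1948:Sun 1952:Fri
Saturday: 1840, 1868, 1896, 1908, 1936 → 5.

5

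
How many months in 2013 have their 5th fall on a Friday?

Check the 5th of each month of 2013: Jan 5: Sat, Feb 5: Tue, Mar 5: Tue, Apr 5: Fri, May 5: Sun, Jun 5: Wed, Jul 5: Fri, Aug 5: Mon, Sep 5: Thu, Oct 5: Sat, Nov 5: Tue, Dec 5: Thu.
Friday occurs in April, July — 2 months.

2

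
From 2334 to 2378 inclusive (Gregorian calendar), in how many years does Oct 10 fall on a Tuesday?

7

Track Oct 10's weekday year by year (advancing +1, or +2 across a Feb 29):
  2334: Wed  2335: Thu (+1)  2336: Sat (+2)  2337: Sun (+1)  2338: Mon (+1)
  2339: Tue (+1) ✓  2340: Thu (+2)  2341: Fri (+1)  2342: Sat (+1)  2343: Sun (+1)
  2344: Tue (+2) ✓  2345: Wed (+1)  2346: Thu (+1)  2347: Fri (+1)  … (17 more years) …
  2365: Sun (+1)  2366: Mon (+1)  2367: Tue (+1) ✓  2368: Thu (+2)  2369: Fri (+1)
  2370: Sat (+1)  2371: Sun (+1)  2372: Tue (+2) ✓  2373: Wed (+1)  2374: Thu (+1)
  2375: Fri (+1)  2376: Sun (+2)  2377: Mon (+1)  2378: Tue (+1) ✓
Tuesday years: 2339, 2344, 2350, 2361, 2367, 2372, 2378 — 7 in total.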